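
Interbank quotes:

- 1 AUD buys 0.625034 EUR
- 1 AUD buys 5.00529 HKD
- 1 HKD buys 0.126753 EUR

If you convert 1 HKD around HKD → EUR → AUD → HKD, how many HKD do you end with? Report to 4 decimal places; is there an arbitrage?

Around HKD → EUR → AUD → HKD: 1 × 0.126753 ÷ 0.625034 × 5.00529 = 1.015042
Product > 1; profitable direction is HKD → EUR → AUD → HKD.

1.0150 (arbitrage exists)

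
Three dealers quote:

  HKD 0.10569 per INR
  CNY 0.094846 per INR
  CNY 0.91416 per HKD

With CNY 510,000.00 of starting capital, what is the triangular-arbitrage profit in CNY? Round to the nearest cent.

Profit: CNY 9,525.98

Profitable loop is CNY → INR → HKD → CNY:
CNY 510,000.00 ÷ 0.094846 = INR 5,377,137.68
INR 5,377,137.68 × 0.10569 = HKD 568,309.68
HKD 568,309.68 × 0.91416 = CNY 519,525.98
Profit = CNY 519,525.98 − CNY 510,000.00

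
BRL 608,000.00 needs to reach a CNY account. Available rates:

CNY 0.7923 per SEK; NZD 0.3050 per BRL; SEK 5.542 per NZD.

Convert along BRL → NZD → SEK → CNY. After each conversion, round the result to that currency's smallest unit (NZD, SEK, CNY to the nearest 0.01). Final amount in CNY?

BRL 608,000.00 × 0.3050 = NZD 185,440.00
NZD 185,440.00 × 5.542 = SEK 1,027,708.48
SEK 1,027,708.48 × 0.7923 = CNY 814,253.43

CNY 814,253.43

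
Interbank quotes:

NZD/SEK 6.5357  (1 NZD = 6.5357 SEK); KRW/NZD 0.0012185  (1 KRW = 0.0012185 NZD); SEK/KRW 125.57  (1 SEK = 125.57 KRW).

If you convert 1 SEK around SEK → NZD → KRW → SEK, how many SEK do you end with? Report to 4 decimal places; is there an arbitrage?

Around SEK → NZD → KRW → SEK: 1 ÷ 6.5357 ÷ 0.0012185 ÷ 125.57 = 0.999992
Product ≈ 1 (deviation 0.001%, within rounding noise).

1.0000 (no arbitrage)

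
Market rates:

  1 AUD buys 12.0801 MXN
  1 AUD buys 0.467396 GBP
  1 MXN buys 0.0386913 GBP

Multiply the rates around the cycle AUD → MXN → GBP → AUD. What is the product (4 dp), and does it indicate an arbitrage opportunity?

Around AUD → MXN → GBP → AUD: 1 × 12.0801 × 0.0386913 ÷ 0.467396 = 0.999997
Product ≈ 1 (deviation 0.000%, within rounding noise).

1.0000 (no arbitrage)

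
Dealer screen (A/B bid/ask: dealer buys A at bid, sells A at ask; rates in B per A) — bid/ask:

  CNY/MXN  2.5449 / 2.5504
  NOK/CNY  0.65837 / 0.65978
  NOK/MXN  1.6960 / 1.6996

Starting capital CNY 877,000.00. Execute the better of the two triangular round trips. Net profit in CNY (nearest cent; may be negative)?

Best loop CNY → NOK → MXN → CNY:
CNY 877,000.00 ÷ 0.65978 (buy NOK at ask) = NOK 1,329,230.96
NOK 1,329,230.96 × 1.6960 (sell NOK at bid) = MXN 2,254,375.70
MXN 2,254,375.70 ÷ 2.5504 (buy CNY at ask) = CNY 883,930.25

Net profit: CNY 6,930.25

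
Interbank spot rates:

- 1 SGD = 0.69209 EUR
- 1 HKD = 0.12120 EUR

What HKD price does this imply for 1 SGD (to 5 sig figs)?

SGD/HKD = 5.7103

1 SGD × 0.69209 = 0.69209 EUR
0.69209 EUR ÷ 0.12120 = 5.71031 HKD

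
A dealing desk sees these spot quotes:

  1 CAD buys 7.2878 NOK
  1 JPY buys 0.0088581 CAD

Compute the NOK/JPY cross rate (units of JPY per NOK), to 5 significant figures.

1 NOK ÷ 7.2878 = 0.137216 CAD
0.137216 CAD ÷ 0.0088581 = 15.4904 JPY

NOK/JPY = 15.490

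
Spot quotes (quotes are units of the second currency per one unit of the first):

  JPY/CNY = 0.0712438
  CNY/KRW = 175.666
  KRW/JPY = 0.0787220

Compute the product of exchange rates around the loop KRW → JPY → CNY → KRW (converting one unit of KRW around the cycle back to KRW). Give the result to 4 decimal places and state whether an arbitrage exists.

Around KRW → JPY → CNY → KRW: 1 × 0.0787220 × 0.0712438 × 175.666 = 0.985215
Product < 1; profitable direction is KRW → CNY → JPY → KRW.

0.9852 (arbitrage exists)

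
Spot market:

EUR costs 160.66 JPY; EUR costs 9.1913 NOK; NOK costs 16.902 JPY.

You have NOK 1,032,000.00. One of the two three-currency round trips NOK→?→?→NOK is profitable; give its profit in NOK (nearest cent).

Profitable loop is NOK → EUR → JPY → NOK:
NOK 1,032,000.00 ÷ 9.1913 = EUR 112,280.09
EUR 112,280.09 × 160.66 = JPY 18,038,919
JPY 18,038,919 ÷ 16.902 = NOK 1,067,265.38
Profit = NOK 1,067,265.38 − NOK 1,032,000.00

Profit: NOK 35,265.38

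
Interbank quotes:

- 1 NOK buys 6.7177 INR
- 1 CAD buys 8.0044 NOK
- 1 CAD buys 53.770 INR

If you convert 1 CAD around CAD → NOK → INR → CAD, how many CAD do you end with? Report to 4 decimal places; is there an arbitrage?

Around CAD → NOK → INR → CAD: 1 × 8.0044 × 6.7177 ÷ 53.770 = 1.000022
Product ≈ 1 (deviation 0.002%, within rounding noise).

1.0000 (no arbitrage)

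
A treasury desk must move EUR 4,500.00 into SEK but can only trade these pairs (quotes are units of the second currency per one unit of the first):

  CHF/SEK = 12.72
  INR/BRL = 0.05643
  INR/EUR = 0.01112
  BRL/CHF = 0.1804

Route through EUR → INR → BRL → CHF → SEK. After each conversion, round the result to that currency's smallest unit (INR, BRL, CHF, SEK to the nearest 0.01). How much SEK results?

SEK 52,401.18

EUR 4,500.00 ÷ 0.01112 = INR 404,676.26
INR 404,676.26 × 0.05643 = BRL 22,835.88
BRL 22,835.88 × 0.1804 = CHF 4,119.59
CHF 4,119.59 × 12.72 = SEK 52,401.18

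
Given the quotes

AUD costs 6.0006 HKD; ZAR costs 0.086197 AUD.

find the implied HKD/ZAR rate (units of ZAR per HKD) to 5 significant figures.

HKD/ZAR = 1.9334

1 HKD ÷ 6.0006 = 0.16665 AUD
0.16665 AUD ÷ 0.086197 = 1.93336 ZAR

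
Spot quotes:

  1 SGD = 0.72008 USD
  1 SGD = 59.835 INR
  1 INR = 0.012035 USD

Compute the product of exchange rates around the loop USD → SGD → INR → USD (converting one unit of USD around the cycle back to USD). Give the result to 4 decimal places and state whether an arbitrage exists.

Around USD → SGD → INR → USD: 1 ÷ 0.72008 × 59.835 × 0.012035 = 1.000048
Product ≈ 1 (deviation 0.005%, within rounding noise).

1.0000 (no arbitrage)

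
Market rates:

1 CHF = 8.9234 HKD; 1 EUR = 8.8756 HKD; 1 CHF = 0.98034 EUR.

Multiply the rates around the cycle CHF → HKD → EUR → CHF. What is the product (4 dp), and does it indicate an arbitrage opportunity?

1.0255 (arbitrage exists)

Around CHF → HKD → EUR → CHF: 1 × 8.9234 ÷ 8.8756 ÷ 0.98034 = 1.025548
Product > 1; profitable direction is CHF → HKD → EUR → CHF.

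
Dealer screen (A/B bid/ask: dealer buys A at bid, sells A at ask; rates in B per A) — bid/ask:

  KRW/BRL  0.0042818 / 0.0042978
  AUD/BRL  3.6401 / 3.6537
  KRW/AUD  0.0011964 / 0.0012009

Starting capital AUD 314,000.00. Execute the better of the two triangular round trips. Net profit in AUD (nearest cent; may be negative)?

Best loop AUD → BRL → KRW → AUD:
AUD 314,000.00 × 3.6401 (sell AUD at bid) = BRL 1,142,991.40
BRL 1,142,991.40 ÷ 0.0042978 (buy KRW at ask) = KRW 265,948,020
KRW 265,948,020 × 0.0011964 (sell KRW at bid) = AUD 318,180.21

Net profit: AUD 4,180.21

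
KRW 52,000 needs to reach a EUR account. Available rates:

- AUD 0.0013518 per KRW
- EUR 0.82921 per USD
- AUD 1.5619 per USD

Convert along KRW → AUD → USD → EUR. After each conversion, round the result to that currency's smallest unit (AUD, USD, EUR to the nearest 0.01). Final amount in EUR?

KRW 52,000 × 0.0013518 = AUD 70.29
AUD 70.29 ÷ 1.5619 = USD 45.00
USD 45.00 × 0.82921 = EUR 37.31

EUR 37.31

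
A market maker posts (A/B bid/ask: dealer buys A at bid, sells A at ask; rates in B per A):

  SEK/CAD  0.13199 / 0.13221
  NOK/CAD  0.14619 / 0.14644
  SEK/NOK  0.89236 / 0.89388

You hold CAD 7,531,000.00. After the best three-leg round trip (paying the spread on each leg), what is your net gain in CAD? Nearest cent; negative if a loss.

Net profit: CAD 62,722.73

Best loop CAD → NOK → SEK → CAD:
CAD 7,531,000.00 ÷ 0.14644 (buy NOK at ask) = NOK 51,427,205.68
NOK 51,427,205.68 ÷ 0.89388 (buy SEK at ask) = SEK 57,532,561.06
SEK 57,532,561.06 × 0.13199 (sell SEK at bid) = CAD 7,593,722.73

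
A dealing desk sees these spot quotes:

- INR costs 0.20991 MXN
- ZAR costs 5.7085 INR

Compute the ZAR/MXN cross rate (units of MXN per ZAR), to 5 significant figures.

ZAR/MXN = 1.1983

1 ZAR × 5.7085 = 5.7085 INR
5.7085 INR × 0.20991 = 1.19827 MXN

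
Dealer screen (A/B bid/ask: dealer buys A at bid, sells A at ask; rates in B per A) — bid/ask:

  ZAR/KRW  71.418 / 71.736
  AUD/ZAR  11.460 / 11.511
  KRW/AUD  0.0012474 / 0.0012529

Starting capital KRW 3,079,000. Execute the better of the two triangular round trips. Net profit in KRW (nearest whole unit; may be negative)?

Best loop KRW → AUD → ZAR → KRW:
KRW 3,079,000 × 0.0012474 (sell KRW at bid) = AUD 3,840.74
AUD 3,840.74 × 11.460 (sell AUD at bid) = ZAR 44,014.93
ZAR 44,014.93 × 71.418 (sell ZAR at bid) = KRW 3,143,458

Net profit: KRW 64,458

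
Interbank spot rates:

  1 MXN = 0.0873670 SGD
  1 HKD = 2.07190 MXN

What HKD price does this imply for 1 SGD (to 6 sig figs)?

1 SGD ÷ 0.0873670 = 11.446 MXN
11.446 MXN ÷ 2.07190 = 5.52438 HKD

SGD/HKD = 5.52438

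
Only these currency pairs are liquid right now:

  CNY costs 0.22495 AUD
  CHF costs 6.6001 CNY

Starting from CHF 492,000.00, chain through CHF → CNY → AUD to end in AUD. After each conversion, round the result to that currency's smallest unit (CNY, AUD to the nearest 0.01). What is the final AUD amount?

CHF 492,000.00 × 6.6001 = CNY 3,247,249.20
CNY 3,247,249.20 × 0.22495 = AUD 730,468.71

AUD 730,468.71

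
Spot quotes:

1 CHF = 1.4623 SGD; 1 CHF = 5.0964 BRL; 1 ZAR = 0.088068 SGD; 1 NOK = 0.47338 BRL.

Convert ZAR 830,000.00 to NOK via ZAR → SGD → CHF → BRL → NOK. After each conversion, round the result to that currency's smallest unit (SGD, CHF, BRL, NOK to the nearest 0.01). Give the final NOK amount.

NOK 538,162.43

ZAR 830,000.00 × 0.088068 = SGD 73,096.44
SGD 73,096.44 ÷ 1.4623 = CHF 49,987.31
CHF 49,987.31 × 5.0964 = BRL 254,755.33
BRL 254,755.33 ÷ 0.47338 = NOK 538,162.43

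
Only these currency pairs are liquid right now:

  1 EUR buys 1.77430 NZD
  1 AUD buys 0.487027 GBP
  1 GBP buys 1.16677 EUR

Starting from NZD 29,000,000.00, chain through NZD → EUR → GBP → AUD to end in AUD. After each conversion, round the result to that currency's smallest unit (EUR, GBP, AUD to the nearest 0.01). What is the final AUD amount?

NZD 29,000,000.00 ÷ 1.77430 = EUR 16,344,473.88
EUR 16,344,473.88 ÷ 1.16677 = GBP 14,008,308.30
GBP 14,008,308.30 ÷ 0.487027 = AUD 28,762,898.77

AUD 28,762,898.77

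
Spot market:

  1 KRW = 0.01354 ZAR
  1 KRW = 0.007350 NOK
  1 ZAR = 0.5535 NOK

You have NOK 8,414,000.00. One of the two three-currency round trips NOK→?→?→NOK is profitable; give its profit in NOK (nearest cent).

Profit: NOK 165,292.17

Profitable loop is NOK → KRW → ZAR → NOK:
NOK 8,414,000.00 ÷ 0.007350 = KRW 1,144,761,905
KRW 1,144,761,905 × 0.01354 = ZAR 15,500,076.19
ZAR 15,500,076.19 × 0.5535 = NOK 8,579,292.17
Profit = NOK 8,579,292.17 − NOK 8,414,000.00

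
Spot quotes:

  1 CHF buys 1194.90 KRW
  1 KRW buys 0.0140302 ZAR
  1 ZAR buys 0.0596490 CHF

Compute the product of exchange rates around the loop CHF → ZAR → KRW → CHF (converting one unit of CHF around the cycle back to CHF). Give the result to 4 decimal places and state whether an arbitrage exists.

1.0000 (no arbitrage)

Around CHF → ZAR → KRW → CHF: 1 ÷ 0.0596490 ÷ 0.0140302 ÷ 1194.90 = 1.000003
Product ≈ 1 (deviation 0.000%, within rounding noise).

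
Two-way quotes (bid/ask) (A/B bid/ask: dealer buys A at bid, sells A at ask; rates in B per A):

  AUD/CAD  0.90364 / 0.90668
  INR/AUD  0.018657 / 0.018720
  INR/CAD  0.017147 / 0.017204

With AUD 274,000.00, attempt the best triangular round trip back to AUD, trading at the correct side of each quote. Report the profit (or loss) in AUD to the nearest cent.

Net profit: AUD 2,808.12

Best loop AUD → INR → CAD → AUD:
AUD 274,000.00 ÷ 0.018720 (buy INR at ask) = INR 14,636,752.14
INR 14,636,752.14 × 0.017147 (sell INR at bid) = CAD 250,976.39
CAD 250,976.39 ÷ 0.90668 (buy AUD at ask) = AUD 276,808.12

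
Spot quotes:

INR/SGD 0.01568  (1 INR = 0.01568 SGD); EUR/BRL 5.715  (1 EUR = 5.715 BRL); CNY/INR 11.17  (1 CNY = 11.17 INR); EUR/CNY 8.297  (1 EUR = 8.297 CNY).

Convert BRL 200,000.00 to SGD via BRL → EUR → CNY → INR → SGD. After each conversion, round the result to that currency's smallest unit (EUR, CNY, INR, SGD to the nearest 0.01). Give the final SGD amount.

SGD 50,855.06

BRL 200,000.00 ÷ 5.715 = EUR 34,995.63
EUR 34,995.63 × 8.297 = CNY 290,358.74
CNY 290,358.74 × 11.17 = INR 3,243,307.13
INR 3,243,307.13 × 0.01568 = SGD 50,855.06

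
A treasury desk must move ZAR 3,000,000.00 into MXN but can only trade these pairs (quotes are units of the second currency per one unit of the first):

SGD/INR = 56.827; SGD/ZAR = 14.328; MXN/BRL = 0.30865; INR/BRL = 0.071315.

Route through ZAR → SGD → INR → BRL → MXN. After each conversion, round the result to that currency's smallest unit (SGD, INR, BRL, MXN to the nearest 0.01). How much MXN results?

ZAR 3,000,000.00 ÷ 14.328 = SGD 209,380.23
SGD 209,380.23 × 56.827 = INR 11,898,450.33
INR 11,898,450.33 × 0.071315 = BRL 848,537.99
BRL 848,537.99 ÷ 0.30865 = MXN 2,749,191.61

MXN 2,749,191.61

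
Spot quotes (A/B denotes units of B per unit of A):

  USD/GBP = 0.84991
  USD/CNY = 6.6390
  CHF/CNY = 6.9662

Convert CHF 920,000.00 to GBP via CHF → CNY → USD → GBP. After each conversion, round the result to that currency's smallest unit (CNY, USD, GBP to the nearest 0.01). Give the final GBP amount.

GBP 820,453.62

CHF 920,000.00 × 6.9662 = CNY 6,408,904.00
CNY 6,408,904.00 ÷ 6.6390 = USD 965,341.77
USD 965,341.77 × 0.84991 = GBP 820,453.62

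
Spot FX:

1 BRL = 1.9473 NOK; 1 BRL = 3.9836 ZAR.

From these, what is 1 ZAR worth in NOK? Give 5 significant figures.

ZAR/NOK = 0.48883

1 ZAR ÷ 3.9836 = 0.251029 BRL
0.251029 BRL × 1.9473 = 0.488829 NOK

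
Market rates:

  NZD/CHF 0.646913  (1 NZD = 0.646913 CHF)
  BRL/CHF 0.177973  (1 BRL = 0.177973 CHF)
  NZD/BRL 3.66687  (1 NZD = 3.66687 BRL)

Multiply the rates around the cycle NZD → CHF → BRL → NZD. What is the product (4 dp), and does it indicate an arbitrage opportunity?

Around NZD → CHF → BRL → NZD: 1 × 0.646913 ÷ 0.177973 ÷ 3.66687 = 0.991280
Product < 1; profitable direction is NZD → BRL → CHF → NZD.

0.9913 (arbitrage exists)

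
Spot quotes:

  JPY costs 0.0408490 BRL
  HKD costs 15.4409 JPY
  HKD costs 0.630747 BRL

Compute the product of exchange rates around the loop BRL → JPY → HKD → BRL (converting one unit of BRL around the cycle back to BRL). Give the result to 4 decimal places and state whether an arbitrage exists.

1.0000 (no arbitrage)

Around BRL → JPY → HKD → BRL: 1 ÷ 0.0408490 ÷ 15.4409 × 0.630747 = 1.000003
Product ≈ 1 (deviation 0.000%, within rounding noise).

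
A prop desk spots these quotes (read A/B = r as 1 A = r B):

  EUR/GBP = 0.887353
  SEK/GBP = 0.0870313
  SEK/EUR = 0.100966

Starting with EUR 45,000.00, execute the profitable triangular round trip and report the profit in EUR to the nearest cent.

Profit: EUR 1,324.27

Profitable loop is EUR → GBP → SEK → EUR:
EUR 45,000.00 × 0.887353 = GBP 39,930.88
GBP 39,930.88 ÷ 0.0870313 = SEK 458,810.62
SEK 458,810.62 × 0.100966 = EUR 46,324.27
Profit = EUR 46,324.27 − EUR 45,000.00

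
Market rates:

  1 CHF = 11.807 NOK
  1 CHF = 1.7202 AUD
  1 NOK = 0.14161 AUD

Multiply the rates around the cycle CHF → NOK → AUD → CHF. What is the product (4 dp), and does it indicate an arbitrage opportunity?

0.9720 (arbitrage exists)

Around CHF → NOK → AUD → CHF: 1 × 11.807 × 0.14161 ÷ 1.7202 = 0.971974
Product < 1; profitable direction is CHF → AUD → NOK → CHF.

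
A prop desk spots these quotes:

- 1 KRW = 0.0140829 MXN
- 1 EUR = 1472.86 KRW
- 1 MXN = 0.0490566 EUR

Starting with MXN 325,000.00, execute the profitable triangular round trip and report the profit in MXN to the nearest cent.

Profit: MXN 5,700.13

Profitable loop is MXN → EUR → KRW → MXN:
MXN 325,000.00 × 0.0490566 = EUR 15,943.40
EUR 15,943.40 × 1472.86 = KRW 23,482,389
KRW 23,482,389 × 0.0140829 = MXN 330,700.13
Profit = MXN 330,700.13 − MXN 325,000.00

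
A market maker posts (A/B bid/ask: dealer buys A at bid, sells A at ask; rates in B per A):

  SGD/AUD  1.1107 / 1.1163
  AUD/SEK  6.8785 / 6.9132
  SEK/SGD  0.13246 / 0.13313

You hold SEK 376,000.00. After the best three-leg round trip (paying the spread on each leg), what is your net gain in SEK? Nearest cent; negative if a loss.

Best loop SEK → SGD → AUD → SEK:
SEK 376,000.00 × 0.13246 (sell SEK at bid) = SGD 49,804.96
SGD 49,804.96 × 1.1107 (sell SGD at bid) = AUD 55,318.37
AUD 55,318.37 × 6.8785 (sell AUD at bid) = SEK 380,507.40

Net profit: SEK 4,507.40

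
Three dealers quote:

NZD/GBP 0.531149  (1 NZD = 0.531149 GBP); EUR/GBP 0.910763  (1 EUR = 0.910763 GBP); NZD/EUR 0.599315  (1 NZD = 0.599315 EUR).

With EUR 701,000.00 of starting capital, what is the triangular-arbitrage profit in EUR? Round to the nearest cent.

Profit: EUR 19,380.88

Profitable loop is EUR → GBP → NZD → EUR:
EUR 701,000.00 × 0.910763 = GBP 638,444.86
GBP 638,444.86 ÷ 0.531149 = NZD 1,202,007.09
NZD 1,202,007.09 × 0.599315 = EUR 720,380.88
Profit = EUR 720,380.88 − EUR 701,000.00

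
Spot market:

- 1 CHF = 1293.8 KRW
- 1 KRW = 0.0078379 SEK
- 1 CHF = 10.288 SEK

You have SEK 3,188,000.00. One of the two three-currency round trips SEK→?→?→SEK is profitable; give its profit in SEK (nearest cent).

Profitable loop is SEK → KRW → CHF → SEK:
SEK 3,188,000.00 ÷ 0.0078379 = KRW 406,741,602
KRW 406,741,602 ÷ 1293.8 = CHF 314,377.49
CHF 314,377.49 × 10.288 = SEK 3,234,315.66
Profit = SEK 3,234,315.66 − SEK 3,188,000.00

Profit: SEK 46,315.66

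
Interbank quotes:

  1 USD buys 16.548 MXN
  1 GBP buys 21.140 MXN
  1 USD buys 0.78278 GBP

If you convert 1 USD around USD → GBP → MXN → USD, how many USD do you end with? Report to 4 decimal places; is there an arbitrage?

Around USD → GBP → MXN → USD: 1 × 0.78278 × 21.140 ÷ 16.548 = 0.999998
Product ≈ 1 (deviation 0.000%, within rounding noise).

1.0000 (no arbitrage)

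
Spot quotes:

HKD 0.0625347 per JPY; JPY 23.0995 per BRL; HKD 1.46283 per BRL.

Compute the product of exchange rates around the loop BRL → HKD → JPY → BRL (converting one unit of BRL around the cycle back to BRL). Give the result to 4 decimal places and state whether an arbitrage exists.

Around BRL → HKD → JPY → BRL: 1 × 1.46283 ÷ 0.0625347 ÷ 23.0995 = 1.012675
Product > 1; profitable direction is BRL → HKD → JPY → BRL.

1.0127 (arbitrage exists)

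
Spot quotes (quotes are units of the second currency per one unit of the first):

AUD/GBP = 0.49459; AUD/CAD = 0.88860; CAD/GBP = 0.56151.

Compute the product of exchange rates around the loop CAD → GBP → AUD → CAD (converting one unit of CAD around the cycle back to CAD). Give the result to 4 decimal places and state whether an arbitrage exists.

1.0088 (arbitrage exists)

Around CAD → GBP → AUD → CAD: 1 × 0.56151 ÷ 0.49459 × 0.88860 = 1.008831
Product > 1; profitable direction is CAD → GBP → AUD → CAD.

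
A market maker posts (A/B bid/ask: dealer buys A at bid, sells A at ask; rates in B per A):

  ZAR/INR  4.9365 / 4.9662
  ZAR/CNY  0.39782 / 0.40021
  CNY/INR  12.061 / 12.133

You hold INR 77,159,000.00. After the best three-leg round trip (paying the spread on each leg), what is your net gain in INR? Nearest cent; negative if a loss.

Net profit: INR 1,283,169.77

Best loop INR → CNY → ZAR → INR:
INR 77,159,000.00 ÷ 12.133 (buy CNY at ask) = CNY 6,359,432.95
CNY 6,359,432.95 ÷ 0.40021 (buy ZAR at ask) = ZAR 15,890,240.00
ZAR 15,890,240.00 × 4.9365 (sell ZAR at bid) = INR 78,442,169.77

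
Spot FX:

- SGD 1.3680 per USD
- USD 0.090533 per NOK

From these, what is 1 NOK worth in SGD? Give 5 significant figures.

1 NOK × 0.090533 = 0.090533 USD
0.090533 USD × 1.3680 = 0.123849 SGD

NOK/SGD = 0.12385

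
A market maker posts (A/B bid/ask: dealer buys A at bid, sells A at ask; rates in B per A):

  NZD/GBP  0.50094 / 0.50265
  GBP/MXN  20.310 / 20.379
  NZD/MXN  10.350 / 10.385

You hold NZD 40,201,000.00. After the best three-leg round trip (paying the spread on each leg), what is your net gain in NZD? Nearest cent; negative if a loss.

Net profit: NZD 417,946.00

Best loop NZD → MXN → GBP → NZD:
NZD 40,201,000.00 × 10.350 (sell NZD at bid) = MXN 416,080,350.00
MXN 416,080,350.00 ÷ 20.379 (buy GBP at ask) = GBP 20,417,113.20
GBP 20,417,113.20 ÷ 0.50265 (buy NZD at ask) = NZD 40,618,946.00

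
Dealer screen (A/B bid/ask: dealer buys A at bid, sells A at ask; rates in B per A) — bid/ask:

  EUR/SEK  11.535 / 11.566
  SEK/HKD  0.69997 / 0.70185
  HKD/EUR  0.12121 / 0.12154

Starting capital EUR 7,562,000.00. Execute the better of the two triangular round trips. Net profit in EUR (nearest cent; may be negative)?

Best loop EUR → HKD → SEK → EUR:
EUR 7,562,000.00 ÷ 0.12154 (buy HKD at ask) = HKD 62,218,199.77
HKD 62,218,199.77 ÷ 0.70185 (buy SEK at ask) = SEK 88,648,856.27
SEK 88,648,856.27 ÷ 11.566 (buy EUR at ask) = EUR 7,664,608.01

Net profit: EUR 102,608.01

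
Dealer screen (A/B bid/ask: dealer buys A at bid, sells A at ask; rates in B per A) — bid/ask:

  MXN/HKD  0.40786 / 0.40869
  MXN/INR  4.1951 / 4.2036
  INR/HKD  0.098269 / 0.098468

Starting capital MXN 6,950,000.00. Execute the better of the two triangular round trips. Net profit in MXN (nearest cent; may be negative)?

Net profit: MXN 60,510.56

Best loop MXN → INR → HKD → MXN:
MXN 6,950,000.00 × 4.1951 (sell MXN at bid) = INR 29,155,945.00
INR 29,155,945.00 × 0.098269 (sell INR at bid) = HKD 2,865,125.56
HKD 2,865,125.56 ÷ 0.40869 (buy MXN at ask) = MXN 7,010,510.56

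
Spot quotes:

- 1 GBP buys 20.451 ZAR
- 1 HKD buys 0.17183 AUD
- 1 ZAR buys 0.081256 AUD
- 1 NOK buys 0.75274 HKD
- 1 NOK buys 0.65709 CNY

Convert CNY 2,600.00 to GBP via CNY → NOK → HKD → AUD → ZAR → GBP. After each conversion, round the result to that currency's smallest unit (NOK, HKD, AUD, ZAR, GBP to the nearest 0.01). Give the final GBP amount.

CNY 2,600.00 ÷ 0.65709 = NOK 3,956.84
NOK 3,956.84 × 0.75274 = HKD 2,978.47
HKD 2,978.47 × 0.17183 = AUD 511.79
AUD 511.79 ÷ 0.081256 = ZAR 6,298.49
ZAR 6,298.49 ÷ 20.451 = GBP 307.98

GBP 307.98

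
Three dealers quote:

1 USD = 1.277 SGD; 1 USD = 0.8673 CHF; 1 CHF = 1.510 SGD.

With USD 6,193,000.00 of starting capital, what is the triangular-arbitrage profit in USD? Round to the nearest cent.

Profit: USD 158,210.05

Profitable loop is USD → CHF → SGD → USD:
USD 6,193,000.00 × 0.8673 = CHF 5,371,188.90
CHF 5,371,188.90 × 1.510 = SGD 8,110,495.24
SGD 8,110,495.24 ÷ 1.277 = USD 6,351,210.05
Profit = USD 6,351,210.05 − USD 6,193,000.00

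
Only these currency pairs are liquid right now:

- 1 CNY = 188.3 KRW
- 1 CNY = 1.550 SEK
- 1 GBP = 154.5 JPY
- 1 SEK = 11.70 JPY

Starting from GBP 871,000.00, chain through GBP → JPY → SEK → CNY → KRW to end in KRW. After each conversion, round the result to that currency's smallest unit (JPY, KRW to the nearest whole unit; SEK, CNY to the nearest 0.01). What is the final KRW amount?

KRW 1,397,266,990

GBP 871,000.00 × 154.5 = JPY 134,569,500
JPY 134,569,500 ÷ 11.70 = SEK 11,501,666.67
SEK 11,501,666.67 ÷ 1.550 = CNY 7,420,430.11
CNY 7,420,430.11 × 188.3 = KRW 1,397,266,990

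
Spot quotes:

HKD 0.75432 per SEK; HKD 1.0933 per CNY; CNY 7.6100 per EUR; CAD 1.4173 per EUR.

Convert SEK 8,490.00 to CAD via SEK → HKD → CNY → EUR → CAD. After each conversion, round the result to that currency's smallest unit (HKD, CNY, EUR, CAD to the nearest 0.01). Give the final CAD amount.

SEK 8,490.00 × 0.75432 = HKD 6,404.18
HKD 6,404.18 ÷ 1.0933 = CNY 5,857.66
CNY 5,857.66 ÷ 7.6100 = EUR 769.73
EUR 769.73 × 1.4173 = CAD 1,090.94

CAD 1,090.94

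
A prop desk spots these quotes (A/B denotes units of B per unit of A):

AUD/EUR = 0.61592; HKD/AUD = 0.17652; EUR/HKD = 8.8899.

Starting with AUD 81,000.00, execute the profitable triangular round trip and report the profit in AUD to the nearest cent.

Profitable loop is AUD → HKD → EUR → AUD:
AUD 81,000.00 ÷ 0.17652 = HKD 458,871.52
HKD 458,871.52 ÷ 8.8899 = EUR 51,617.17
EUR 51,617.17 ÷ 0.61592 = AUD 83,805.00
Profit = AUD 83,805.00 − AUD 81,000.00

Profit: AUD 2,805.00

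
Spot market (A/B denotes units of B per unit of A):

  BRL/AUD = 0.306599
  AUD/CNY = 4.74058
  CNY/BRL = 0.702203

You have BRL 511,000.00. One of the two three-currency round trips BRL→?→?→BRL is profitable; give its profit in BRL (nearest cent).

Profitable loop is BRL → AUD → CNY → BRL:
BRL 511,000.00 × 0.306599 = AUD 156,672.09
AUD 156,672.09 × 4.74058 = CNY 742,716.57
CNY 742,716.57 × 0.702203 = BRL 521,537.80
Profit = BRL 521,537.80 − BRL 511,000.00

Profit: BRL 10,537.80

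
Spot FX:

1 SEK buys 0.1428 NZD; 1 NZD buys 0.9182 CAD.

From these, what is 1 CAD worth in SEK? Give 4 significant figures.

CAD/SEK = 7.627

1 CAD ÷ 0.9182 = 1.08909 NZD
1.08909 NZD ÷ 0.1428 = 7.62666 SEK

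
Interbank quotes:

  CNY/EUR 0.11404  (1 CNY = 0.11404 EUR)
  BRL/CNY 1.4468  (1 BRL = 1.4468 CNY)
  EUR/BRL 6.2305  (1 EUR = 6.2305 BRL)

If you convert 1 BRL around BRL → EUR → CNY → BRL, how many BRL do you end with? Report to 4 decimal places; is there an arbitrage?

Around BRL → EUR → CNY → BRL: 1 ÷ 6.2305 ÷ 0.11404 ÷ 1.4468 = 0.972773
Product < 1; profitable direction is BRL → CNY → EUR → BRL.

0.9728 (arbitrage exists)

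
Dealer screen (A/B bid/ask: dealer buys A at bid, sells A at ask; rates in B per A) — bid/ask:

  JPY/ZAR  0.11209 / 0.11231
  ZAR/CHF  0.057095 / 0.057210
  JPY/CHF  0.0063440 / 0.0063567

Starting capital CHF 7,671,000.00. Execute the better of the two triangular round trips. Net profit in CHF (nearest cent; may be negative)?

Best loop CHF → JPY → ZAR → CHF:
CHF 7,671,000.00 ÷ 0.0063567 (buy JPY at ask) = JPY 1,206,758,224
JPY 1,206,758,224 × 0.11209 (sell JPY at bid) = ZAR 135,265,529.28
ZAR 135,265,529.28 × 0.057095 (sell ZAR at bid) = CHF 7,722,985.39

Net profit: CHF 51,985.39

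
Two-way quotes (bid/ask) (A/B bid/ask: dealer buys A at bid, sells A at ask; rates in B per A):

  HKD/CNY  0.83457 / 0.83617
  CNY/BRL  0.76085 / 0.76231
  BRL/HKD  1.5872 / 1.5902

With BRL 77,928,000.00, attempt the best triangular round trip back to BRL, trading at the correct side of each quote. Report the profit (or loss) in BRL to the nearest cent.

Net profit: BRL 611,295.14

Best loop BRL → HKD → CNY → BRL:
BRL 77,928,000.00 × 1.5872 (sell BRL at bid) = HKD 123,687,321.60
HKD 123,687,321.60 × 0.83457 (sell HKD at bid) = CNY 103,225,727.99
CNY 103,225,727.99 × 0.76085 (sell CNY at bid) = BRL 78,539,295.14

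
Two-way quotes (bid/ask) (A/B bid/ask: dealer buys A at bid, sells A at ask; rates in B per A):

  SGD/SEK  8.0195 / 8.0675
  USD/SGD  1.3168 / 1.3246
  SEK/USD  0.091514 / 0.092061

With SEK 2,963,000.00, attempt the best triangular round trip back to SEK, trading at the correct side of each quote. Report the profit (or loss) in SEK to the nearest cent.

Best loop SEK → SGD → USD → SEK:
SEK 2,963,000.00 ÷ 8.0675 (buy SGD at ask) = SGD 367,276.11
SGD 367,276.11 ÷ 1.3246 (buy USD at ask) = USD 277,273.22
USD 277,273.22 ÷ 0.092061 (buy SEK at ask) = SEK 3,011,842.37

Net profit: SEK 48,842.37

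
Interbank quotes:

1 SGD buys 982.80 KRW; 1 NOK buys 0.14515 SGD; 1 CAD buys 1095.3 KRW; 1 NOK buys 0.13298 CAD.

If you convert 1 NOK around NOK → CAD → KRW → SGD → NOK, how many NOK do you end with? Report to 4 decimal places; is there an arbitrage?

1.0210 (arbitrage exists)

Around NOK → CAD → KRW → SGD → NOK: 1 × 0.13298 × 1095.3 ÷ 982.80 ÷ 0.14515 = 1.021027
Product > 1; profitable direction is NOK → CAD → KRW → SGD → NOK.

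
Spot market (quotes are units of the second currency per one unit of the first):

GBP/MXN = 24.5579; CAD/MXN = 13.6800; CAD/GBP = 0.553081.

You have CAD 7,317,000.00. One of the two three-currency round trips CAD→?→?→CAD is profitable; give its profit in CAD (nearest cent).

Profitable loop is CAD → MXN → GBP → CAD:
CAD 7,317,000.00 × 13.6800 = MXN 100,096,560.00
MXN 100,096,560.00 ÷ 24.5579 = GBP 4,075,941.35
GBP 4,075,941.35 ÷ 0.553081 = CAD 7,369,519.74
Profit = CAD 7,369,519.74 − CAD 7,317,000.00

Profit: CAD 52,519.74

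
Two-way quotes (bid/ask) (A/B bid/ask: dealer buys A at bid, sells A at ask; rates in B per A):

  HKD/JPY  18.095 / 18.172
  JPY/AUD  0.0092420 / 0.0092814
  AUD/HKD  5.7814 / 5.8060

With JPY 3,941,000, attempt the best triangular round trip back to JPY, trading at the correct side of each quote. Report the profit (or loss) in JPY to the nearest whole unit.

Net profit: JPY 83,512

Best loop JPY → HKD → AUD → JPY:
JPY 3,941,000 ÷ 18.172 (buy HKD at ask) = HKD 216,872.11
HKD 216,872.11 ÷ 5.8060 (buy AUD at ask) = AUD 37,353.10
AUD 37,353.10 ÷ 0.0092814 (buy JPY at ask) = JPY 4,024,512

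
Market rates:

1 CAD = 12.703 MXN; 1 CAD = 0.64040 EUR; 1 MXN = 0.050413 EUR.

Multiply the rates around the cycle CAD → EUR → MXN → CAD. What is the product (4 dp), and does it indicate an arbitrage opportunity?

1.0000 (no arbitrage)

Around CAD → EUR → MXN → CAD: 1 × 0.64040 ÷ 0.050413 ÷ 12.703 = 1.000006
Product ≈ 1 (deviation 0.001%, within rounding noise).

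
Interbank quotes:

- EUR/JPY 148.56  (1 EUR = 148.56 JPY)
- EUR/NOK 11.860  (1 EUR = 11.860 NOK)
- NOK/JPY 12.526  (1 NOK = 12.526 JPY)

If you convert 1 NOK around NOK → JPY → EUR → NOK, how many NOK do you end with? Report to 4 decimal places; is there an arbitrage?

1.0000 (no arbitrage)

Around NOK → JPY → EUR → NOK: 1 × 12.526 ÷ 148.56 × 11.860 = 0.999989
Product ≈ 1 (deviation 0.001%, within rounding noise).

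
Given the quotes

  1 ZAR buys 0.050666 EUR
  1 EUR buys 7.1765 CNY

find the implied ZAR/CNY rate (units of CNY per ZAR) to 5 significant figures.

1 ZAR × 0.050666 = 0.050666 EUR
0.050666 EUR × 7.1765 = 0.363605 CNY

ZAR/CNY = 0.36360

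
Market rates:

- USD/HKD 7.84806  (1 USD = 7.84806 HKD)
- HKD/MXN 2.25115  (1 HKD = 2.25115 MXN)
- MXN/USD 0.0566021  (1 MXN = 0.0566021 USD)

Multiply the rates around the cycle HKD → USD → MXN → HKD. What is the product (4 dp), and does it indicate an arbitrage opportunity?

1.0000 (no arbitrage)

Around HKD → USD → MXN → HKD: 1 ÷ 7.84806 ÷ 0.0566021 ÷ 2.25115 = 1.000002
Product ≈ 1 (deviation 0.000%, within rounding noise).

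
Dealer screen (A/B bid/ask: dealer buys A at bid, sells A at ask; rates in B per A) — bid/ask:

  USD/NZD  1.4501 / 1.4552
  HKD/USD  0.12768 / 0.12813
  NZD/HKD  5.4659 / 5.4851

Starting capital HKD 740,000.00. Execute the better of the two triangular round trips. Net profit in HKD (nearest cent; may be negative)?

Best loop HKD → USD → NZD → HKD:
HKD 740,000.00 × 0.12768 (sell HKD at bid) = USD 94,483.20
USD 94,483.20 × 1.4501 (sell USD at bid) = NZD 137,010.09
NZD 137,010.09 × 5.4659 (sell NZD at bid) = HKD 748,883.44

Net profit: HKD 8,883.44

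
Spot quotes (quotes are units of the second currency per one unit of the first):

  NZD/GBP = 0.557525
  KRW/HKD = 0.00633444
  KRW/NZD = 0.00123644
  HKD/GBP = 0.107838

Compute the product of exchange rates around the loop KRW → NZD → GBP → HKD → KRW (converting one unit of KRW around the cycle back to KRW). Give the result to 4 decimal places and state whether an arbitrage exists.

Around KRW → NZD → GBP → HKD → KRW: 1 × 0.00123644 × 0.557525 ÷ 0.107838 ÷ 0.00633444 = 1.009154
Product > 1; profitable direction is KRW → NZD → GBP → HKD → KRW.

1.0092 (arbitrage exists)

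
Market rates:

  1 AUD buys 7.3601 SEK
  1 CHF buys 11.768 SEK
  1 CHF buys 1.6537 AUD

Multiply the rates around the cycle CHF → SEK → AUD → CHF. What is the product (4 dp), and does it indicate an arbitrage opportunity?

0.9669 (arbitrage exists)

Around CHF → SEK → AUD → CHF: 1 × 11.768 ÷ 7.3601 ÷ 1.6537 = 0.966857
Product < 1; profitable direction is CHF → AUD → SEK → CHF.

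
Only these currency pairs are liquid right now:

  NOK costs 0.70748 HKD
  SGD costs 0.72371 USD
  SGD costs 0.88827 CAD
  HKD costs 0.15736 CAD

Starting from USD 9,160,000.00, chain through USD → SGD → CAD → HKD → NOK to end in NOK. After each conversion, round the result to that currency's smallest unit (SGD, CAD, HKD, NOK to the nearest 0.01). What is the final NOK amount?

USD 9,160,000.00 ÷ 0.72371 = SGD 12,657,003.50
SGD 12,657,003.50 × 0.88827 = CAD 11,242,836.50
CAD 11,242,836.50 ÷ 0.15736 = HKD 71,446,596.98
HKD 71,446,596.98 ÷ 0.70748 = NOK 100,987,444.14

NOK 100,987,444.14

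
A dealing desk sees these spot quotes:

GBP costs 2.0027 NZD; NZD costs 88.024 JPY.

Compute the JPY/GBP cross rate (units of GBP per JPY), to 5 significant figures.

JPY/GBP = 0.0056726

1 JPY ÷ 88.024 = 0.0113605 NZD
0.0113605 NZD ÷ 2.0027 = 0.00567261 GBP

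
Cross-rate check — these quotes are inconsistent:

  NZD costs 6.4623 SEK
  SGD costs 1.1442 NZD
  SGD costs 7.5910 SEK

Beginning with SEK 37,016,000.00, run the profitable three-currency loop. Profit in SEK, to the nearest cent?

Profitable loop is SEK → NZD → SGD → SEK:
SEK 37,016,000.00 ÷ 6.4623 = NZD 5,727,991.58
NZD 5,727,991.58 ÷ 1.1442 = SGD 5,006,110.45
SGD 5,006,110.45 × 7.5910 = SEK 38,001,384.46
Profit = SEK 38,001,384.46 − SEK 37,016,000.00

Profit: SEK 985,384.46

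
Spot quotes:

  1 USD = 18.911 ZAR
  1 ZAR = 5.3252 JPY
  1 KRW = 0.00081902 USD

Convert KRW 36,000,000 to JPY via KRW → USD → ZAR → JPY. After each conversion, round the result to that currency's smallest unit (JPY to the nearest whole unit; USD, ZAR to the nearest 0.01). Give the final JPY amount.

KRW 36,000,000 × 0.00081902 = USD 29,484.72
USD 29,484.72 × 18.911 = ZAR 557,585.54
ZAR 557,585.54 × 5.3252 = JPY 2,969,255

JPY 2,969,255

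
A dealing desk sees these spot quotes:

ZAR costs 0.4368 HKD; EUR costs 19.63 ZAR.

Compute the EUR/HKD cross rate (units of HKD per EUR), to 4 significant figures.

EUR/HKD = 8.574

1 EUR × 19.63 = 19.63 ZAR
19.63 ZAR × 0.4368 = 8.57438 HKD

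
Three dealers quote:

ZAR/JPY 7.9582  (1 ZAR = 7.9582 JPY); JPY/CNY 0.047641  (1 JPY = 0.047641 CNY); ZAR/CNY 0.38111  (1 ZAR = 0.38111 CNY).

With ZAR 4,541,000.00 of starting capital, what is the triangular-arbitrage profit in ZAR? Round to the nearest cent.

Profit: ZAR 23,635.76

Profitable loop is ZAR → CNY → JPY → ZAR:
ZAR 4,541,000.00 × 0.38111 = CNY 1,730,620.51
CNY 1,730,620.51 ÷ 0.047641 = JPY 36,326,284
JPY 36,326,284 ÷ 7.9582 = ZAR 4,564,635.76
Profit = ZAR 4,564,635.76 − ZAR 4,541,000.00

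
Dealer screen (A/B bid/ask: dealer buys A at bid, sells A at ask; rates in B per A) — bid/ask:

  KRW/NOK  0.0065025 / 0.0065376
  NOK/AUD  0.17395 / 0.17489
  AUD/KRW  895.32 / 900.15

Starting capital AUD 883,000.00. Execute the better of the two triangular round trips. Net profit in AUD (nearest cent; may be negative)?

Net profit: AUD 11,218.77

Best loop AUD → KRW → NOK → AUD:
AUD 883,000.00 × 895.32 (sell AUD at bid) = KRW 790,567,560
KRW 790,567,560 × 0.0065025 (sell KRW at bid) = NOK 5,140,665.56
NOK 5,140,665.56 × 0.17395 (sell NOK at bid) = AUD 894,218.77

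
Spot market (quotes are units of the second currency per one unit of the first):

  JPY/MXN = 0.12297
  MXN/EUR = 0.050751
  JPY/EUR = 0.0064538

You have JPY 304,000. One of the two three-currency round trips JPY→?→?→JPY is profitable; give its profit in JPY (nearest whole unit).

Profitable loop is JPY → EUR → MXN → JPY:
JPY 304,000 × 0.0064538 = EUR 1,961.96
EUR 1,961.96 ÷ 0.050751 = MXN 38,658.45
MXN 38,658.45 ÷ 0.12297 = JPY 314,373
Profit = JPY 314,373 − JPY 304,000

Profit: JPY 10,373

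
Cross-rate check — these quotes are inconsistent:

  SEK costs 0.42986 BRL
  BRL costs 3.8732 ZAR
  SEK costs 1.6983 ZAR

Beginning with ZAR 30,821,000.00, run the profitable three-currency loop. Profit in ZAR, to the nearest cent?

Profitable loop is ZAR → BRL → SEK → ZAR:
ZAR 30,821,000.00 ÷ 3.8732 = BRL 7,957,502.84
BRL 7,957,502.84 ÷ 0.42986 = SEK 18,511,847.67
SEK 18,511,847.67 × 1.6983 = ZAR 31,438,670.90
Profit = ZAR 31,438,670.90 − ZAR 30,821,000.00

Profit: ZAR 617,670.90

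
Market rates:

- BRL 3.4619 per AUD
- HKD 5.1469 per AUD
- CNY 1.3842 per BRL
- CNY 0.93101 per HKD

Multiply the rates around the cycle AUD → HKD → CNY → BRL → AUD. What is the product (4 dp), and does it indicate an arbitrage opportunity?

1.0000 (no arbitrage)

Around AUD → HKD → CNY → BRL → AUD: 1 × 5.1469 × 0.93101 ÷ 1.3842 ÷ 3.4619 = 0.999969
Product ≈ 1 (deviation 0.003%, within rounding noise).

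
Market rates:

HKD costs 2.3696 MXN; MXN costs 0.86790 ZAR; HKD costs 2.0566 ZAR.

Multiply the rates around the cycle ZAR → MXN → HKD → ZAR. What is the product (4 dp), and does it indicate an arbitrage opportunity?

Around ZAR → MXN → HKD → ZAR: 1 ÷ 0.86790 ÷ 2.3696 × 2.0566 = 1.000012
Product ≈ 1 (deviation 0.001%, within rounding noise).

1.0000 (no arbitrage)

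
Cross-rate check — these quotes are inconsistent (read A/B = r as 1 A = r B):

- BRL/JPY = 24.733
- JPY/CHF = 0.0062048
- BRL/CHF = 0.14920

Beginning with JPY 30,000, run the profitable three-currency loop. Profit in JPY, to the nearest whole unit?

Profitable loop is JPY → CHF → BRL → JPY:
JPY 30,000 × 0.0062048 = CHF 186.14
CHF 186.14 ÷ 0.14920 = BRL 1,247.61
BRL 1,247.61 × 24.733 = JPY 30,857
Profit = JPY 30,857 − JPY 30,000

Profit: JPY 857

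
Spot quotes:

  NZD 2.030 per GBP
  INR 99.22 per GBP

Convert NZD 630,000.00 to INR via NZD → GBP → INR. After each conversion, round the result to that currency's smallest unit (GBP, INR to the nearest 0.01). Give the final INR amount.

NZD 630,000.00 ÷ 2.030 = GBP 310,344.83
GBP 310,344.83 × 99.22 = INR 30,792,414.03

INR 30,792,414.03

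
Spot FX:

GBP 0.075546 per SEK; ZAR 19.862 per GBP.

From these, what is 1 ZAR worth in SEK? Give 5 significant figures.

ZAR/SEK = 0.66645

1 ZAR ÷ 19.862 = 0.0503474 GBP
0.0503474 GBP ÷ 0.075546 = 0.666447 SEK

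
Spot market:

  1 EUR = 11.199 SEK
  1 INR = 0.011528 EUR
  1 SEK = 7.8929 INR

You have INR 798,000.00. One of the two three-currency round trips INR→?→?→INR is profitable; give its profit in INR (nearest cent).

Profit: INR 15,153.82

Profitable loop is INR → EUR → SEK → INR:
INR 798,000.00 × 0.011528 = EUR 9,199.34
EUR 9,199.34 × 11.199 = SEK 103,023.45
SEK 103,023.45 × 7.8929 = INR 813,153.82
Profit = INR 813,153.82 − INR 798,000.00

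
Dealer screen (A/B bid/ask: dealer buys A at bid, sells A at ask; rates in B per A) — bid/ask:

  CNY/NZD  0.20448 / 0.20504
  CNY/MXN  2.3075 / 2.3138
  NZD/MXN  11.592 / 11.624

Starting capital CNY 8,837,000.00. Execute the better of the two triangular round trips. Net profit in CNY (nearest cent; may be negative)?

Net profit: CNY 215,910.92

Best loop CNY → NZD → MXN → CNY:
CNY 8,837,000.00 × 0.20448 (sell CNY at bid) = NZD 1,806,989.76
NZD 1,806,989.76 × 11.592 (sell NZD at bid) = MXN 20,946,625.30
MXN 20,946,625.30 ÷ 2.3138 (buy CNY at ask) = CNY 9,052,910.92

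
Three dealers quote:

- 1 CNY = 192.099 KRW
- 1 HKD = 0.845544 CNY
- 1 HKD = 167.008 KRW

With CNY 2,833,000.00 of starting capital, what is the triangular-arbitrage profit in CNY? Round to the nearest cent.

Profitable loop is CNY → HKD → KRW → CNY:
CNY 2,833,000.00 ÷ 0.845544 = HKD 3,350,505.71
HKD 3,350,505.71 × 167.008 = KRW 559,561,258
KRW 559,561,258 ÷ 192.099 = CNY 2,912,879.60
Profit = CNY 2,912,879.60 − CNY 2,833,000.00

Profit: CNY 79,879.60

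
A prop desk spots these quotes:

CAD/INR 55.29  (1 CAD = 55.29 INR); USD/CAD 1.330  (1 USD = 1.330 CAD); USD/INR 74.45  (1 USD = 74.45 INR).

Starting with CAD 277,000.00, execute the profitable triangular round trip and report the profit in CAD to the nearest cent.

Profitable loop is CAD → USD → INR → CAD:
CAD 277,000.00 ÷ 1.330 = USD 208,270.68
USD 208,270.68 × 74.45 = INR 15,505,751.88
INR 15,505,751.88 ÷ 55.29 = CAD 280,444.06
Profit = CAD 280,444.06 − CAD 277,000.00

Profit: CAD 3,444.06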